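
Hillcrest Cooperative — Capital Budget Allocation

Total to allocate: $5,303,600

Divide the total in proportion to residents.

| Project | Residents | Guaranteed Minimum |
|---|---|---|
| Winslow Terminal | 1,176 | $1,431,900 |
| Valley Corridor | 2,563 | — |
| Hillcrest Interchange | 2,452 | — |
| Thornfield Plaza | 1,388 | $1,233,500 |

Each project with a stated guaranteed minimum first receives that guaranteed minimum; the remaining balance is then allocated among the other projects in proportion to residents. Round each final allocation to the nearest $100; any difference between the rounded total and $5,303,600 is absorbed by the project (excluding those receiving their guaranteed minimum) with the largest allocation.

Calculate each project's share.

Fund the minimums — Winslow Terminal $1,431,900; Thornfield Plaza $1,233,500. Residual $2,638,200.
Residual split over remaining residents 5,015: Valley Corridor 1,348,296.43 → $1,348,300; Hillcrest Interchange 1,289,903.57 → $1,289,900.

Winslow Terminal: $1,431,900 · Valley Corridor: $1,348,300 · Hillcrest Interchange: $1,289,900 · Thornfield Plaza: $1,233,500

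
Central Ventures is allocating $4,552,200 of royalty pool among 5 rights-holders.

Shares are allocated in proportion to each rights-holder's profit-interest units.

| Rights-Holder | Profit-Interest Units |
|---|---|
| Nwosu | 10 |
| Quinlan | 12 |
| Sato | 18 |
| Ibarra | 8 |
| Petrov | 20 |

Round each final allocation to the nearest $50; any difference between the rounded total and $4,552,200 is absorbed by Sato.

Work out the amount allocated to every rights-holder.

Nwosu: $669,450 · Quinlan: $803,350 · Sato: $1,204,950 · Ibarra: $535,550 · Petrov: $1,338,900

Profit-interest units total: 68.
Unrounded shares: Nwosu 10/68 × $4,552,200 = 669,441.18; Quinlan 12/68 × $4,552,200 = 803,329.41; Sato 18/68 × $4,552,200 = 1,204,994.12; Ibarra 8/68 × $4,552,200 = 535,552.94; Petrov 20/68 × $4,552,200 = 1,338,882.35.
At nearest $50: Nwosu $669,450; Quinlan $803,350; Sato $1,205,000; Ibarra $535,550; Petrov $1,338,900. Sum = $4,552,250.
Difference $4,552,200 − $4,552,250 = −$50 applied to Sato: Sato becomes $1,204,950.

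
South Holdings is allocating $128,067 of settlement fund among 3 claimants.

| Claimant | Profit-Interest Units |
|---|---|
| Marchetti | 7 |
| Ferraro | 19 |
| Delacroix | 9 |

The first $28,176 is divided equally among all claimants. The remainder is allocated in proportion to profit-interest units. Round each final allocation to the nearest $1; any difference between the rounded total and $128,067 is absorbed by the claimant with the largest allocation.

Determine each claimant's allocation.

Marchetti: $29,370 | Ferraro: $63,619 | Delacroix: $35,078

Equal tier: $28,176 ÷ 3 = $9,392 apiece.
Remainder $99,891 by profit-interest units (total 35): Marchetti 19,978.20 → $19,978; Ferraro 54,226.54 → $54,227; Delacroix 25,686.26 → $25,686.
Totals: Marchetti $9,392 + $19,978 = $29,370; Ferraro $9,392 + $54,227 = $63,619; Delacroix $9,392 + $25,686 = $35,078.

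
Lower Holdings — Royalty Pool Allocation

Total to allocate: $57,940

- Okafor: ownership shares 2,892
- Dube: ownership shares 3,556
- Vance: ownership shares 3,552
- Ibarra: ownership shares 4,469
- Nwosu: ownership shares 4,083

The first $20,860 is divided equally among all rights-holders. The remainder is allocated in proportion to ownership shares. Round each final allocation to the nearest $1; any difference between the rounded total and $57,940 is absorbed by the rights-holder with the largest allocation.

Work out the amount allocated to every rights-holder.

Okafor: $9,952 | Dube: $11,279 | Vance: $11,271 | Ibarra: $13,105 | Nwosu: $12,333

$20,860 shared equally gives $4,172 per rights-holder.
Remainder $37,080 by ownership shares (total 18,552): Okafor 5,780.26 → $5,780; Dube 7,107.40 → $7,107; Vance 7,099.40 → $7,099; Ibarra 8,932.22 → $8,932; Nwosu 8,160.72 → $8,161.
Rounding difference +$1 on remainder applied to Ibarra.
Totals: Okafor $4,172 + $5,780 = $9,952; Dube $4,172 + $7,107 = $11,279; Vance $4,172 + $7,099 = $11,271; Ibarra $4,172 + $8,933 = $13,105; Nwosu $4,172 + $8,161 = $12,333.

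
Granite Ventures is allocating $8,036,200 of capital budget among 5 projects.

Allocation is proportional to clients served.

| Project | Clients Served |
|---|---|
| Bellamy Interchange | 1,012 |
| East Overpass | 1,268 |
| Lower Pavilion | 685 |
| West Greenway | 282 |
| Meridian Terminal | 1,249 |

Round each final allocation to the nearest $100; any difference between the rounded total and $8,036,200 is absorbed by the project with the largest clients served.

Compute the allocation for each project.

Bellamy Interchange: $1,808,900 | East Overpass: $2,266,400 | Lower Pavilion: $1,224,400 | West Greenway: $504,000 | Meridian Terminal: $2,232,500

Total clients served = 1,012 + 1,268 + 685 + 282 + 1,249 = 4,496.
Raw shares: Bellamy Interchange 1,808,859.96; East Overpass 2,266,437.19; Lower Pavilion 1,224,376.56; West Greenway 504,049.91; Meridian Terminal 2,232,476.38.
At nearest $100: Bellamy Interchange $1,808,900; East Overpass $2,266,400; Lower Pavilion $1,224,400; West Greenway $504,000; Meridian Terminal $2,232,500. Sum = $8,036,200.
No rounding difference to absorb.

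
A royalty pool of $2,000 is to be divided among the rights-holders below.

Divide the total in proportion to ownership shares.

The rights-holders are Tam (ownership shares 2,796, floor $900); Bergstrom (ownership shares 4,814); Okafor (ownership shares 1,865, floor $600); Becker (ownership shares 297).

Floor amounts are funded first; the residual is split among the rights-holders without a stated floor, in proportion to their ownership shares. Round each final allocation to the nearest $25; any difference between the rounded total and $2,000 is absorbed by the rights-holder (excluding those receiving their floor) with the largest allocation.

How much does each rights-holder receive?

Tam: $900 · Bergstrom: $475 · Okafor: $600 · Becker: $25

Guaranteed amounts: Tam $900; Okafor $600. Balance $500.
Balance split over remaining ownership shares 5,111: Bergstrom 470.95 → $475; Becker 29.05 → $25.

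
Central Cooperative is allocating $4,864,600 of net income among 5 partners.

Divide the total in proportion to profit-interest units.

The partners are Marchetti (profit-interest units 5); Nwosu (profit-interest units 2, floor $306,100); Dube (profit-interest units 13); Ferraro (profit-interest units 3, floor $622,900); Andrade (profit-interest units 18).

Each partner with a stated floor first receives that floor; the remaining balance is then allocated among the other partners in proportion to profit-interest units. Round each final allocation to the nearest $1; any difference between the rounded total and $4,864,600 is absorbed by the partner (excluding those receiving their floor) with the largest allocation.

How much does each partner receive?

Minimums first: Nwosu $306,100; Ferraro $622,900. Residual $3,935,600.
Residual split over remaining profit-interest units 36: Marchetti 546,611.11 → $546,611; Dube 1,421,188.89 → $1,421,189; Andrade 1,967,800.00 → $1,967,800.

Marchetti: $546,611 | Nwosu: $306,100 | Dube: $1,421,189 | Ferraro: $622,900 | Andrade: $1,967,800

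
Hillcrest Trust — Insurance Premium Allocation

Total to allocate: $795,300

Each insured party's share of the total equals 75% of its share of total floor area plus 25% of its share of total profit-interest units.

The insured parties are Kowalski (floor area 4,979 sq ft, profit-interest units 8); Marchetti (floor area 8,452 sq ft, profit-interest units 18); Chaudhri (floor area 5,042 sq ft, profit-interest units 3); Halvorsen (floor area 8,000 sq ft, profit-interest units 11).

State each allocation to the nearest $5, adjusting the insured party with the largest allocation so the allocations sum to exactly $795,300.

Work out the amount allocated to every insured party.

Kowalski: $151,950 | Marchetti: $279,905 | Chaudhri: $128,515 | Halvorsen: $234,930

Totals — floor area 26,473, profit-interest units 40.
Composite weights (75% floor area + 25% profit-interest units): Kowalski 0.1911; Marchetti 0.3520; Chaudhri 0.1616; Halvorsen 0.2954.
Raw shares: Kowalski 151,949.08; Marchetti 279,907.04; Chaudhri 128,515.43; Halvorsen 234,928.45.
At nearest $5: Kowalski $151,950; Marchetti $279,905; Chaudhri $128,515; Halvorsen $234,930. Sum = $795,300.
Sum already equals the total — no adjustment.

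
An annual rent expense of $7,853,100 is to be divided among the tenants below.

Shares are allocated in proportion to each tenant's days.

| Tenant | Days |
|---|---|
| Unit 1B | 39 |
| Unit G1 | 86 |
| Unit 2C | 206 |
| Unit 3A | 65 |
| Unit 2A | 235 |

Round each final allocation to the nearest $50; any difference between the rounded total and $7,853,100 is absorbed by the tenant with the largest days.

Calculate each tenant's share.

Combined days = 39 + 86 + 206 + 65 + 235 = 631.
Raw shares: Unit 1B 485,373.85; Unit G1 1,070,311.57; Unit 2C 2,563,769.57; Unit 3A 808,956.42; Unit 2A 2,924,688.59.
After rounding ($50): Unit 1B $485,350; Unit G1 $1,070,300; Unit 2C $2,563,750; Unit 3A $808,950; Unit 2A $2,924,700. Sum = $7,853,050.
Difference $7,853,100 − $7,853,050 = +$50 applied to largest days (Unit 2A): Unit 2A becomes $2,924,750.

Unit 1B: $485,350 | Unit G1: $1,070,300 | Unit 2C: $2,563,750 | Unit 3A: $808,950 | Unit 2A: $2,924,750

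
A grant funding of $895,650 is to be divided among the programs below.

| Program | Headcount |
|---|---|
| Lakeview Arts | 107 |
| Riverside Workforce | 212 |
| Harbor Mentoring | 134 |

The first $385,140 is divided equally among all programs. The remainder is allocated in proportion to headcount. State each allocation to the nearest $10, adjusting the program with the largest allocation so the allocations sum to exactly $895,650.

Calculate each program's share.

Equal tier: $385,140 ÷ 3 = $128,380 apiece.
Remainder $510,510 by headcount (total 453): Lakeview Arts 120,584.04 → $120,580; Riverside Workforce 238,914.17 → $238,910; Harbor Mentoring 151,011.79 → $151,010.
Rounding difference +$10 on remainder applied to Riverside Workforce.
Totals: Lakeview Arts $128,380 + $120,580 = $248,960; Riverside Workforce $128,380 + $238,920 = $367,300; Harbor Mentoring $128,380 + $151,010 = $279,390.

Lakeview Arts: $248,960; Riverside Workforce: $367,300; Harbor Mentoring: $279,390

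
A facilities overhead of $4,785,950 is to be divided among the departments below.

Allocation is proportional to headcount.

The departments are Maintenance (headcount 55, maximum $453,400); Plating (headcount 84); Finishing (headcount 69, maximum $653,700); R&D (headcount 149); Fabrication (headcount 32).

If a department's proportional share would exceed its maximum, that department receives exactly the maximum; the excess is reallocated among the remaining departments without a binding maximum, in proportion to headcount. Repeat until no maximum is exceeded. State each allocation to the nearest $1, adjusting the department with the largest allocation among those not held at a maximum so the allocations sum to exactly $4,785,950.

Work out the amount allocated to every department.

Maintenance: $453,400 · Plating: $1,166,126 · Finishing: $653,700 · R&D: $2,068,486 · Fabrication: $444,238

Headcount total: 389.
Proportional shares (ignoring caps): Maintenance 676,676.74; Plating 1,033,469.92; Finishing 848,921.72; R&D 1,833,178.79; Fabrication 393,702.83.
Cap binds for Maintenance ($453,400), Finishing ($653,700); remaining pool $3,678,850 reallocated over remaining headcount 265.
Redistributed shares: Plating 1,166,126.04 → $1,166,126; R&D 2,068,485.47 → $2,068,485; Fabrication 444,238.49 → $444,238.
Rounding difference +$1 applied to R&D → $2,068,486.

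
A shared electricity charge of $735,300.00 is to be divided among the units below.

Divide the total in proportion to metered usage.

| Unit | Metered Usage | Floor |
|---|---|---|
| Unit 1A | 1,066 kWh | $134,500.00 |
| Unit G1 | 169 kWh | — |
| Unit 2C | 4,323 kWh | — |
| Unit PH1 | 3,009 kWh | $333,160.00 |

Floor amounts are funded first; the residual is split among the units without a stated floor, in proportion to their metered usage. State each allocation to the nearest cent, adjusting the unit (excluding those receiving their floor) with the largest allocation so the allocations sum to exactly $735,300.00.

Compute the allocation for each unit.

Unit 1A: $134,500.00 | Unit G1: $10,069.27 | Unit 2C: $257,570.73 | Unit PH1: $333,160.00

Fund the minimums — Unit 1A $134,500.00; Unit PH1 $333,160.00. Balance $267,640.00.
Balance split over remaining metered usage 4,492: Unit G1 10,069.2698 → $10,069.27; Unit 2C 257,570.7302 → $257,570.73.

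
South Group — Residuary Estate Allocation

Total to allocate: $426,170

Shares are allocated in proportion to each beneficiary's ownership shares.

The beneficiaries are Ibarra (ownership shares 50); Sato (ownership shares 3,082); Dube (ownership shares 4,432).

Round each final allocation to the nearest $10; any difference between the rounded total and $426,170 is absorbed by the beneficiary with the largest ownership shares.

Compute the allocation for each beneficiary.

Sum of ownership shares: 7,564.
Unrounded shares: Ibarra 50/7,564 × $426,170 = 2,817.09; Sato 3,082/7,564 × $426,170 = 173,645.68; Dube 4,432/7,564 × $426,170 = 249,707.22.
After rounding ($10): Ibarra $2,820; Sato $173,650; Dube $249,710. Sum = $426,180.
Difference $426,170 − $426,180 = −$10 applied to largest ownership shares (Dube): Dube becomes $249,700.

Ibarra: $2,820 · Sato: $173,650 · Dube: $249,700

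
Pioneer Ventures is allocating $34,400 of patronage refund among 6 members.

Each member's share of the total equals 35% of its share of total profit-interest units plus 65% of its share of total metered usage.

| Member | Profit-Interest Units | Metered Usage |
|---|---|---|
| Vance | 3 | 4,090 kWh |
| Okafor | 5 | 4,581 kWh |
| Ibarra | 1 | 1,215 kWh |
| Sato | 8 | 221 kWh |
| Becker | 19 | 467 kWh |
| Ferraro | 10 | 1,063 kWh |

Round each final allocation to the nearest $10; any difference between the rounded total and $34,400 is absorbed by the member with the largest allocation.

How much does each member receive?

Vance: $8,640 · Okafor: $10,110 · Ibarra: $2,600 · Sato: $2,520 · Becker: $5,870 · Ferraro: $4,660

Profit-interest units total 46; metered usage total 11,637.
Composite weights (35% profit-interest units + 65% metered usage): Vance 0.2513; Okafor 0.2939; Ibarra 0.0755; Sato 0.0732; Becker 0.1707; Ferraro 0.1355.
Raw shares: Vance 8,643.98; Okafor 10,110.89; Ibarra 2,596.31; Sato 2,518.56; Becker 5,870.36; Ferraro 4,659.90.
Rounded to nearest $10: Vance $8,640; Okafor $10,110; Ibarra $2,600; Sato $2,520; Becker $5,870; Ferraro $4,660. Sum = $34,400.
No rounding difference to absorb.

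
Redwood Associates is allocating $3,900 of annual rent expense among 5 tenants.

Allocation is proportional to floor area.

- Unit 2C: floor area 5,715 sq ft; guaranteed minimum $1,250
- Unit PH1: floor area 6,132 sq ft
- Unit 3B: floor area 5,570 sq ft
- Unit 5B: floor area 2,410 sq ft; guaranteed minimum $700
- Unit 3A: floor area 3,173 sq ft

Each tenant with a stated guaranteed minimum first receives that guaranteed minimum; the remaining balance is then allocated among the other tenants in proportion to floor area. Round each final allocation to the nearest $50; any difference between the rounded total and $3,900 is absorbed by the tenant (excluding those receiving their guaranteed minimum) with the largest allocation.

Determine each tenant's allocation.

Fund the minimums — Unit 2C $1,250; Unit 5B $700. Remaining pool $1,950.
Remaining pool split over remaining floor area 14,875: Unit PH1 803.86 → $800; Unit 3B 730.18 → $750; Unit 3A 415.96 → $400.

Unit 2C: $1,250; Unit PH1: $800; Unit 3B: $750; Unit 5B: $700; Unit 3A: $400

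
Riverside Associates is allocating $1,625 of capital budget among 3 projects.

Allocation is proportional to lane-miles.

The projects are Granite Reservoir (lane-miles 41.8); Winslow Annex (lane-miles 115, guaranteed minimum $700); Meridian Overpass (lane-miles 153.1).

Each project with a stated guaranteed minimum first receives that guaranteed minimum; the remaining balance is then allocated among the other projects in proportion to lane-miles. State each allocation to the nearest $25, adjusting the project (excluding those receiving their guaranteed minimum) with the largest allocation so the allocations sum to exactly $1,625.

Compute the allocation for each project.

Granite Reservoir: $200 | Winslow Annex: $700 | Meridian Overpass: $725

Minimums first: Winslow Annex $700. Remaining pool $925.
Remaining pool split over remaining lane-miles 194.9: Granite Reservoir 198.38 → $200; Meridian Overpass 726.62 → $725.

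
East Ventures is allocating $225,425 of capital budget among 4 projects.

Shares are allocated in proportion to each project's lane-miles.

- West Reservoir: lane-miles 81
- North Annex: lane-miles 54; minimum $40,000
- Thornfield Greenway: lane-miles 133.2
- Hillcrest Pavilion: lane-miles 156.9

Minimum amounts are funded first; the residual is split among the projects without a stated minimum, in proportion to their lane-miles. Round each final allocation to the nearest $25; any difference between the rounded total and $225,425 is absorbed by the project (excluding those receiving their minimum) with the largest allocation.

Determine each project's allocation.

Fund the minimums — North Annex $40,000. Balance $185,425.
Balance split over remaining lane-miles 371.1: West Reservoir 40,472.72 → $40,475; Thornfield Greenway 66,555.13 → $66,550; Hillcrest Pavilion 78,397.15 → $78,400.

West Reservoir: $40,475; North Annex: $40,000; Thornfield Greenway: $66,550; Hillcrest Pavilion: $78,400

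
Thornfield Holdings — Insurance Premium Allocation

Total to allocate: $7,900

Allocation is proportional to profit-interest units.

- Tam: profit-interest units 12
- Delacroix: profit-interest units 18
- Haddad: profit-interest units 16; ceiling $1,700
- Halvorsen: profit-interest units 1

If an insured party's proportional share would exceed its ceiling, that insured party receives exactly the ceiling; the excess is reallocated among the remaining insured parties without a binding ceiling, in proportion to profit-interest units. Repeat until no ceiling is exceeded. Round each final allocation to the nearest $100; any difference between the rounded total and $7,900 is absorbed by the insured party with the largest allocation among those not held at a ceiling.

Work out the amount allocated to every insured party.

Tam: $2,400; Delacroix: $3,600; Haddad: $1,700; Halvorsen: $200

Profit-interest units total: 47.
Pro-rata shares before constraints: Tam 2,017.02; Delacroix 3,025.53; Haddad 2,689.36; Halvorsen 168.09.
Held at cap: Haddad ($1,700); balance $6,200 reallocated over remaining profit-interest units 31.
Shares after redistribution: Tam 2,400.00 → $2,400; Delacroix 3,600.00 → $3,600; Halvorsen 200.00 → $200.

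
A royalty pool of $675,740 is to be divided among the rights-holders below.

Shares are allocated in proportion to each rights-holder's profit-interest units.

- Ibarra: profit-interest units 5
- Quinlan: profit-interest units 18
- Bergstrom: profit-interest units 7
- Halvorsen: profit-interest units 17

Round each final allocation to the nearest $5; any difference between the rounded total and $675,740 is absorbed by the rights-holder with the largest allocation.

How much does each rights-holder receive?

Sum of profit-interest units: 47.
Unrounded shares: Ibarra 5/47 × $675,740 = 71,887.23; Quinlan 18/47 × $675,740 = 258,794.04; Bergstrom 7/47 × $675,740 = 100,642.13; Halvorsen 17/47 × $675,740 = 244,416.60.
Rounded to nearest $5: Ibarra $71,885; Quinlan $258,795; Bergstrom $100,640; Halvorsen $244,415. Sum = $675,735.
Difference $675,740 − $675,735 = +$5 applied to largest allocation (Quinlan): Quinlan becomes $258,800.

Ibarra: $71,885 · Quinlan: $258,800 · Bergstrom: $100,640 · Halvorsen: $244,415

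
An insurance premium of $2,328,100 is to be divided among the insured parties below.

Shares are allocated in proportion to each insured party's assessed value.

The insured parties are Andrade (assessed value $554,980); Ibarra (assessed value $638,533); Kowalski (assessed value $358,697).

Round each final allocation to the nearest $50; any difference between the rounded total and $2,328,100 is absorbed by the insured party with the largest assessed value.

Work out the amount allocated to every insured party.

Combined assessed value = 554,980 + 638,533 + 358,697 = 1,552,210.
Raw shares: Andrade 832,393.13; Ibarra 957,711.06; Kowalski 537,995.82.
At nearest $50: Andrade $832,400; Ibarra $957,700; Kowalski $538,000. Sum = $2,328,100.
Sum already equals the total — no adjustment.

Andrade: $832,400 | Ibarra: $957,700 | Kowalski: $538,000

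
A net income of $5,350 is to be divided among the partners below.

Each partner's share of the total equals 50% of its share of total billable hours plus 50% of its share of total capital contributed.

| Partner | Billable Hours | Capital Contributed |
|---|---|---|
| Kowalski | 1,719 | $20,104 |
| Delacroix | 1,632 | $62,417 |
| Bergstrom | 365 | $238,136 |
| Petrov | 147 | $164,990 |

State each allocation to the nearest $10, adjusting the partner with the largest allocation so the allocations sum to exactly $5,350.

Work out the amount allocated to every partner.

Totals — billable hours 3,863, capital contributed 485,647.
Blended shares (50% billable hours + 50% capital contributed): Kowalski 0.2432; Delacroix 0.2755; Bergstrom 0.2924; Petrov 0.1889.
Unrounded shares: Kowalski 1,301.09; Delacroix 1,473.91; Bergstrom 1,564.43; Petrov 1,010.58.
At nearest $10: Kowalski $1,300; Delacroix $1,470; Bergstrom $1,560; Petrov $1,010. Sum = $5,340.
Difference $5,350 − $5,340 = +$10 applied to largest allocation (Bergstrom): Bergstrom becomes $1,570.

Kowalski: $1,300 · Delacroix: $1,470 · Bergstrom: $1,570 · Petrov: $1,010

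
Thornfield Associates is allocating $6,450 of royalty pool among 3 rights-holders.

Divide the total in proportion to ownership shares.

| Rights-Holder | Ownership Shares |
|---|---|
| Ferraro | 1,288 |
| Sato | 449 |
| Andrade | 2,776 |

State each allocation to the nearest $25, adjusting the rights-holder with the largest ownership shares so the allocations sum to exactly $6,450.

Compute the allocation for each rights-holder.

Total ownership shares = 4,513.
Proportional shares: Ferraro 1,288/4,513 × $6,450 = 1,840.82; Sato 449/4,513 × $6,450 = 641.71; Andrade 2,776/4,513 × $6,450 = 3,967.47.
Rounded to nearest $25: Ferraro $1,850; Sato $650; Andrade $3,975. Sum = $6,475.
Difference $6,450 − $6,475 = −$25 applied to largest ownership shares (Andrade): Andrade becomes $3,950.

Ferraro: $1,850 | Sato: $650 | Andrade: $3,950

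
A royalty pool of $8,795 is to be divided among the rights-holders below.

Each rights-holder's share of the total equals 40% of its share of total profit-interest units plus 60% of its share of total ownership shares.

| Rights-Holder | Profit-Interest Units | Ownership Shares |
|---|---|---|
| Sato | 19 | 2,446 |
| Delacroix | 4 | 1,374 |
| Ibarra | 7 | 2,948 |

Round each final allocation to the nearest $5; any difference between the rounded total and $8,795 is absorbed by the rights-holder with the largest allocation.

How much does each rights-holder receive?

Sato: $4,135; Delacroix: $1,540; Ibarra: $3,120

Totals — profit-interest units 30, ownership shares 6,768.
Blended shares (40% profit-interest units + 60% ownership shares): Sato 0.4702; Delacroix 0.1751; Ibarra 0.3547.
Unrounded shares: Sato 4,135.21; Delacroix 1,540.37; Ibarra 3,119.42.
Rounded to nearest $5: Sato $4,135; Delacroix $1,540; Ibarra $3,120. Sum = $8,795.
Rounded total matches; no reconciliation needed.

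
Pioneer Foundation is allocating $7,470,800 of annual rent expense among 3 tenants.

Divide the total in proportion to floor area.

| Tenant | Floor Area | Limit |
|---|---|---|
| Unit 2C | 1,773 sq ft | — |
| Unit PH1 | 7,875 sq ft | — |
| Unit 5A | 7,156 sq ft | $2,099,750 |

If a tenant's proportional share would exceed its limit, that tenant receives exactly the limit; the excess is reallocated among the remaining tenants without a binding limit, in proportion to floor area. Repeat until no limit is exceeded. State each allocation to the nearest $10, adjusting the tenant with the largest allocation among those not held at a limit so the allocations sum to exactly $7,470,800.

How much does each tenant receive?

Unit 2C: $987,030 | Unit PH1: $4,384,020 | Unit 5A: $2,099,750

Sum of floor area: 16,804.
Proportional shares (ignoring caps): Unit 2C 788,248.54; Unit PH1 3,501,103.90; Unit 5A 3,181,447.56.
Capped: Unit 5A ($2,099,750); balance $5,371,050 reallocated over remaining floor area 9,648.
Redistributed shares: Unit 2C 987,030.64 → $987,030; Unit PH1 4,384,019.36 → $4,384,020.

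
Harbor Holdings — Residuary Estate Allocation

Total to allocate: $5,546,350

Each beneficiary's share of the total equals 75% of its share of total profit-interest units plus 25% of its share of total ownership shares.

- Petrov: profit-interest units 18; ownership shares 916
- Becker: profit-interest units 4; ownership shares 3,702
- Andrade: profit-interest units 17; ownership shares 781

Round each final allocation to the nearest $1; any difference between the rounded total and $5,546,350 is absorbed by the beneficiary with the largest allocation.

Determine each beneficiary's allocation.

Petrov: $2,155,140 | Becker: $1,377,401 | Andrade: $2,013,809

Totals — profit-interest units 39, ownership shares 5,399.
Composite weights (75% profit-interest units + 25% ownership shares): Petrov 0.3886; Becker 0.2483; Andrade 0.3631.
Raw shares: Petrov 2,155,140.27; Becker 1,377,401.14; Andrade 2,013,808.59.
Rounded to nearest $1: Petrov $2,155,140; Becker $1,377,401; Andrade $2,013,809. Sum = $5,546,350.
No rounding difference to absorb.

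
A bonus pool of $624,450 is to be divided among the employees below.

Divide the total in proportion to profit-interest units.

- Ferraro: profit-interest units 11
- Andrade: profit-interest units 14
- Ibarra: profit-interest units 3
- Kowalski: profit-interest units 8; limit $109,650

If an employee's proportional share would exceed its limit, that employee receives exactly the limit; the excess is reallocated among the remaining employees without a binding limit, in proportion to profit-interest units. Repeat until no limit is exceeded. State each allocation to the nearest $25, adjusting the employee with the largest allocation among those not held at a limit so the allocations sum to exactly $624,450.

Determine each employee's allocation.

Combined profit-interest units = 36.
Unconstrained shares: Ferraro 190,804.17; Andrade 242,841.67; Ibarra 52,037.50; Kowalski 138,766.67.
Held at cap: Kowalski ($109,650); remaining pool $514,800 reallocated over remaining profit-interest units 28.
Remaining shares: Ferraro 202,242.86 → $202,250; Andrade 257,400.00 → $257,400; Ibarra 55,157.14 → $55,150.

Ferraro: $202,250 | Andrade: $257,400 | Ibarra: $55,150 | Kowalski: $109,650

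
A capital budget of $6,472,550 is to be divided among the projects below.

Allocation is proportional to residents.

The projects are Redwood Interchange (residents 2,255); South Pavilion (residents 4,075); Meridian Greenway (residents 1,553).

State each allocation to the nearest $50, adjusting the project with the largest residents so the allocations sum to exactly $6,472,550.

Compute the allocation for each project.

Redwood Interchange: $1,851,550 · South Pavilion: $3,345,850 · Meridian Greenway: $1,275,150

Sum of residents: 2,255 + 4,075 + 1,553 = 7,883.
Raw shares: Redwood Interchange 1,851,528.64; South Pavilion 3,345,888.78; Meridian Greenway 1,275,132.58.
Rounded to nearest $50: Redwood Interchange $1,851,550; South Pavilion $3,345,900; Meridian Greenway $1,275,150. Sum = $6,472,600.
Difference $6,472,550 − $6,472,600 = −$50 applied to largest residents (South Pavilion): South Pavilion becomes $3,345,850.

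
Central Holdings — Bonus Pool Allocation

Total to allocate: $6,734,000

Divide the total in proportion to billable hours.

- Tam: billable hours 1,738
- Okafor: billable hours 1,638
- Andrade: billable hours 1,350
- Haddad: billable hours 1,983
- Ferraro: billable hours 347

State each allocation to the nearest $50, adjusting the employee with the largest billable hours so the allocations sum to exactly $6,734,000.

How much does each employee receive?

Sum of billable hours: 1,738 + 1,638 + 1,350 + 1,983 + 347 = 7,056.
Raw shares: Tam 1,658,686.51; Okafor 1,563,250.00; Andrade 1,288,392.86; Haddad 1,892,505.95; Ferraro 331,164.68.
Rounded to nearest $50: Tam $1,658,700; Okafor $1,563,250; Andrade $1,288,400; Haddad $1,892,500; Ferraro $331,150. Sum = $6,734,000.
Rounded total matches; no reconciliation needed.

Tam: $1,658,700; Okafor: $1,563,250; Andrade: $1,288,400; Haddad: $1,892,500; Ferraro: $331,150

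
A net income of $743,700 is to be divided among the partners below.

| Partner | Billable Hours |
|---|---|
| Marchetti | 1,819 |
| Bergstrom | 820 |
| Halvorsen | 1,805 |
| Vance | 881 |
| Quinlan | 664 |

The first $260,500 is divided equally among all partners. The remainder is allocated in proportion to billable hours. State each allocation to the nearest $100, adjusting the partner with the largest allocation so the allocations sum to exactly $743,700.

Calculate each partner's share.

$260,500 shared equally gives $52,100 per partner.
Remainder $483,200 by billable hours (total 5,989): Marchetti 146,759.19 → $146,800; Bergstrom 66,158.62 → $66,200; Halvorsen 145,629.65 → $145,600; Vance 71,080.18 → $71,100; Quinlan 53,572.35 → $53,600.
Rounding difference −$100 on remainder applied to Marchetti.
Totals: Marchetti $52,100 + $146,700 = $198,800; Bergstrom $52,100 + $66,200 = $118,300; Halvorsen $52,100 + $145,600 = $197,700; Vance $52,100 + $71,100 = $123,200; Quinlan $52,100 + $53,600 = $105,700.

Marchetti: $198,800 | Bergstrom: $118,300 | Halvorsen: $197,700 | Vance: $123,200 | Quinlan: $105,700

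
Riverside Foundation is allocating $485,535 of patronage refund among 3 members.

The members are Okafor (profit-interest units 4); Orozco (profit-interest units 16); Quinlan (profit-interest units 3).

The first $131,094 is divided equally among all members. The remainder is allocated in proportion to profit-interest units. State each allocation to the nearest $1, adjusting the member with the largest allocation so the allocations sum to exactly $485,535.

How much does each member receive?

First tranche $131,094 split equally: $43,698 each.
Remainder $354,441 by profit-interest units (total 23): Okafor 61,641.91 → $61,642; Orozco 246,567.65 → $246,568; Quinlan 46,231.43 → $46,231.
Totals: Okafor $43,698 + $61,642 = $105,340; Orozco $43,698 + $246,568 = $290,266; Quinlan $43,698 + $46,231 = $89,929.

Okafor: $105,340 | Orozco: $290,266 | Quinlan: $89,929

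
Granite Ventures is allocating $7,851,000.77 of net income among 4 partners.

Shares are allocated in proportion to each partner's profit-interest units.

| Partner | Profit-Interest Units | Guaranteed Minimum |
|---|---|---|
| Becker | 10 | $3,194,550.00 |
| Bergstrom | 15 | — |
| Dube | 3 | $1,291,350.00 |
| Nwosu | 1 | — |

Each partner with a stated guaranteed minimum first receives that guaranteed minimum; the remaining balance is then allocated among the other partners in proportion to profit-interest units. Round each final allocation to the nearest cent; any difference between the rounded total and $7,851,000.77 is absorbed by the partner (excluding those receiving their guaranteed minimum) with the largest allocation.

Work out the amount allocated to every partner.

Minimums first: Becker $3,194,550.00; Dube $1,291,350.00. Balance $3,365,100.77.
Balance split over remaining profit-interest units 16: Bergstrom 3,154,781.9719 → $3,154,781.97; Nwosu 210,318.7981 → $210,318.80.

Becker: $3,194,550.00; Bergstrom: $3,154,781.97; Dube: $1,291,350.00; Nwosu: $210,318.80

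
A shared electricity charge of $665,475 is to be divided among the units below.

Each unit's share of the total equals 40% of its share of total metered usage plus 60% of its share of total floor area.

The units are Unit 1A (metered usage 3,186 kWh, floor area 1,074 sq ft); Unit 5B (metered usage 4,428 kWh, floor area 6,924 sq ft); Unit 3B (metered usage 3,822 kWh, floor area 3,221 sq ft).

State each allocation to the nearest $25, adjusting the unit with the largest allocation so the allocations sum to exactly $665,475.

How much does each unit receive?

Metered usage total 11,436; floor area total 11,219.
Composite weights (40% metered usage + 60% floor area): Unit 1A 0.1689; Unit 5B 0.5252; Unit 3B 0.3059.
Proportional shares: Unit 1A 112,382.65; Unit 5B 349,493.97; Unit 3B 203,598.38.
After rounding ($25): Unit 1A $112,375; Unit 5B $349,500; Unit 3B $203,600. Sum = $665,475.
No rounding difference to absorb.

Unit 1A: $112,375 · Unit 5B: $349,500 · Unit 3B: $203,600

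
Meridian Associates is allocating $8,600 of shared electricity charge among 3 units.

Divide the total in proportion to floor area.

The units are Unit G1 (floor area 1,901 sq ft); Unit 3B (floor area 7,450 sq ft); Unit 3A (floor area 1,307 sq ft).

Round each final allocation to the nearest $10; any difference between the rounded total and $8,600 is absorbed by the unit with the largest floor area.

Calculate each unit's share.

Unit G1: $1,530; Unit 3B: $6,020; Unit 3A: $1,050

Floor area total: 10,658.
Unrounded shares: Unit G1 1,901/10,658 × $8,600 = 1,533.93; Unit 3B 7,450/10,658 × $8,600 = 6,011.45; Unit 3A 1,307/10,658 × $8,600 = 1,054.63.
Rounded to nearest $10: Unit G1 $1,530; Unit 3B $6,010; Unit 3A $1,050. Sum = $8,590.
Difference $8,600 − $8,590 = +$10 applied to largest floor area (Unit 3B): Unit 3B becomes $6,020.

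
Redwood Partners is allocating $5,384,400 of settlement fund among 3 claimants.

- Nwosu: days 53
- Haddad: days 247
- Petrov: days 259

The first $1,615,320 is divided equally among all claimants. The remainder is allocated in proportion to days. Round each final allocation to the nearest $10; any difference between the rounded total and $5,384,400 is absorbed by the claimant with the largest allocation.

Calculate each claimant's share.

First tranche $1,615,320 split equally: $538,440 each.
Remainder $3,769,080 by days (total 559): Nwosu 357,354.63 → $357,350; Haddad 1,665,407.44 → $1,665,410; Petrov 1,746,317.92 → $1,746,320.
Totals: Nwosu $538,440 + $357,350 = $895,790; Haddad $538,440 + $1,665,410 = $2,203,850; Petrov $538,440 + $1,746,320 = $2,284,760.

Nwosu: $895,790 | Haddad: $2,203,850 | Petrov: $2,284,760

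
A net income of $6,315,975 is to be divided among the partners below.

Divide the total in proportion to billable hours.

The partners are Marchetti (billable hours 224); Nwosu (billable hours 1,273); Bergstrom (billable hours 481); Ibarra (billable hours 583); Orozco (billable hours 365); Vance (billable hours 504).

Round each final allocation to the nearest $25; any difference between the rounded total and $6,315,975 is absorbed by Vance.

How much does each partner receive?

Billable hours total: 3,430.
Proportional shares: Marchetti 224/3,430 × $6,315,975 = 412,471.84; Nwosu 1,273/3,430 × $6,315,975 = 2,344,092.18; Bergstrom 481/3,430 × $6,315,975 = 885,709.61; Ibarra 583/3,430 × $6,315,975 = 1,073,531.61; Orozco 365/3,430 × $6,315,975 = 672,108.13; Vance 504/3,430 × $6,315,975 = 928,061.63.
After rounding ($25): Marchetti $412,475; Nwosu $2,344,100; Bergstrom $885,700; Ibarra $1,073,525; Orozco $672,100; Vance $928,050. Sum = $6,315,950.
Difference $6,315,975 − $6,315,950 = +$25 applied to Vance: Vance becomes $928,075.

Marchetti: $412,475 | Nwosu: $2,344,100 | Bergstrom: $885,700 | Ibarra: $1,073,525 | Orozco: $672,100 | Vance: $928,075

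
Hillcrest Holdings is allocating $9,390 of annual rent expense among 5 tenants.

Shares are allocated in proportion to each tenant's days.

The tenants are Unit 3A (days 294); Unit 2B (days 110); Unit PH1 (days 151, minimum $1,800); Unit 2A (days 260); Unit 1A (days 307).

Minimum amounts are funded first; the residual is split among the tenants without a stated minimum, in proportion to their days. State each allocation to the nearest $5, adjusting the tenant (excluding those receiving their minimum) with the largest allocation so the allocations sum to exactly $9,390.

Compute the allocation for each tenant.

Minimums first: Unit PH1 $1,800. Balance $7,590.
Balance split over remaining days 971: Unit 3A 2,298.11 → $2,300; Unit 2B 859.84 → $860; Unit 2A 2,032.34 → $2,030; Unit 1A 2,399.72 → $2,400.

Unit 3A: $2,300 · Unit 2B: $860 · Unit PH1: $1,800 · Unit 2A: $2,030 · Unit 1A: $2,400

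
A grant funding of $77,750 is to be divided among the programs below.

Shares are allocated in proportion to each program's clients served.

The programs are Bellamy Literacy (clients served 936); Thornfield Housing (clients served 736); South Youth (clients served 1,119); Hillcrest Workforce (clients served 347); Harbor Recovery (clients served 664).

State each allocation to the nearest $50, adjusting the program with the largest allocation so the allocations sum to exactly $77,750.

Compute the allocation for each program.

Clients served total: 3,802.
Pro-rata amounts: Bellamy Literacy 936/3,802 × $77,750 = 19,140.98; Thornfield Housing 736/3,802 × $77,750 = 15,051.03; South Youth 1,119/3,802 × $77,750 = 22,883.29; Hillcrest Workforce 347/3,802 × $77,750 = 7,096.07; Harbor Recovery 664/3,802 × $77,750 = 13,578.64.
At nearest $50: Bellamy Literacy $19,150; Thornfield Housing $15,050; South Youth $22,900; Hillcrest Workforce $7,100; Harbor Recovery $13,600. Sum = $77,800.
Difference $77,750 − $77,800 = −$50 applied to largest allocation (South Youth): South Youth becomes $22,850.

Bellamy Literacy: $19,150 | Thornfield Housing: $15,050 | South Youth: $22,850 | Hillcrest Workforce: $7,100 | Harbor Recovery: $13,600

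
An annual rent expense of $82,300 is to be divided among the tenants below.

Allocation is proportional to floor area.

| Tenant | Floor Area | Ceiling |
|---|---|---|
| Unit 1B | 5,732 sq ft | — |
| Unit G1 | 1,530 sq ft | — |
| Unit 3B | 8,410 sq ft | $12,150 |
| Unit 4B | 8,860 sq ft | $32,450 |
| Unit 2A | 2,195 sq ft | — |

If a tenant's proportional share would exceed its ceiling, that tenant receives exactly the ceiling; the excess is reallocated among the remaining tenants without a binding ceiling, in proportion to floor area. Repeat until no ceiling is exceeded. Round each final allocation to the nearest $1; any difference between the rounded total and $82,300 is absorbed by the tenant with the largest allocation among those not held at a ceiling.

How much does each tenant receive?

Sum of floor area: 26,727.
Unconstrained shares: Unit 1B 17,650.45; Unit G1 4,711.30; Unit 3B 25,896.77; Unit 4B 27,282.45; Unit 2A 6,759.03.
Capped: Unit 3B ($12,150); residual $70,150 reallocated over remaining floor area 18,317.
Capped: Unit 4B ($32,450); residual $37,700 reallocated over remaining floor area 9,457.
Redistributed shares: Unit 1B 22,850.42 → $22,850; Unit G1 6,099.29 → $6,099; Unit 2A 8,750.29 → $8,750.
Rounding difference +$1 applied to Unit 1B → $22,851.

Unit 1B: $22,851 · Unit G1: $6,099 · Unit 3B: $12,150 · Unit 4B: $32,450 · Unit 2A: $8,750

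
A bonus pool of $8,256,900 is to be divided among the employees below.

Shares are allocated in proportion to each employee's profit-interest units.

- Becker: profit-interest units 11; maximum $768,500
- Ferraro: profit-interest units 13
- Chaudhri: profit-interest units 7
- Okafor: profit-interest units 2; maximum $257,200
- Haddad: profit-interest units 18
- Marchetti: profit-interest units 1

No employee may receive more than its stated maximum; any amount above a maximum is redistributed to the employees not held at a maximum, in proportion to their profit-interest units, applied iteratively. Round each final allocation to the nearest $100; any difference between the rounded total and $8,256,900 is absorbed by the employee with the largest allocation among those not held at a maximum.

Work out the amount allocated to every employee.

Sum of profit-interest units: 52.
Proportional shares (ignoring caps): Becker 1,746,651.92; Ferraro 2,064,225.00; Chaudhri 1,111,505.77; Okafor 317,573.08; Haddad 2,858,157.69; Marchetti 158,786.54.
Cap binds for Becker ($768,500), Okafor ($257,200); balance $7,231,200 reallocated over remaining profit-interest units 39.
Remaining shares: Ferraro 2,410,400.00 → $2,410,400; Chaudhri 1,297,907.69 → $1,297,900; Haddad 3,337,476.92 → $3,337,500; Marchetti 185,415.38 → $185,400.

Becker: $768,500 | Ferraro: $2,410,400 | Chaudhri: $1,297,900 | Okafor: $257,200 | Haddad: $3,337,500 | Marchetti: $185,400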